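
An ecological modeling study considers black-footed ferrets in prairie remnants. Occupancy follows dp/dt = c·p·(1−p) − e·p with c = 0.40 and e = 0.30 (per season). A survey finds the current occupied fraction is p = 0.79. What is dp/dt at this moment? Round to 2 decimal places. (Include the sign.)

Colonization term: c·p·(1−p) = 0.40×0.79×0.2100 = 0.06636.
Extinction term: e·p = 0.23700.
dp/dt = 0.06636 − 0.23700 = -0.17064.

-0.17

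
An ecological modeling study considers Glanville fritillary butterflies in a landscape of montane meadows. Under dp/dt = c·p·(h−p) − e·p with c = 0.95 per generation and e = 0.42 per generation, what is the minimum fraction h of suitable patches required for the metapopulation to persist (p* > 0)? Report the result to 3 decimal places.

0.442

p* = h − e/c is positive only when h > e/c.
h_min = e/c = 0.42/0.95 = 0.4421.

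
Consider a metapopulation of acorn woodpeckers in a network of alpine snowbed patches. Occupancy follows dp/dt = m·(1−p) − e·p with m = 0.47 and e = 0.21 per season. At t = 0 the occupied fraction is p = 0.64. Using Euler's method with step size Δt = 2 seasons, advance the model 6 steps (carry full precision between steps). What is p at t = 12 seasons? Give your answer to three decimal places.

0.691

Update rule: p ← p + [m·(1−p) − e·p]·Δt with Δt = 2.
p: 0.64000 → 0.70960  (Δp = +0.06960)
p: 0.70960 → 0.68454  (Δp = -0.02506)
p: 0.68454 → 0.69356  (Δp = +0.00902)
p: 0.69356 → 0.69032  (Δp = -0.00325)
p: 0.69032 → 0.69149  (Δp = +0.00117)
p: 0.69149 → 0.69107  (Δp = -0.00042)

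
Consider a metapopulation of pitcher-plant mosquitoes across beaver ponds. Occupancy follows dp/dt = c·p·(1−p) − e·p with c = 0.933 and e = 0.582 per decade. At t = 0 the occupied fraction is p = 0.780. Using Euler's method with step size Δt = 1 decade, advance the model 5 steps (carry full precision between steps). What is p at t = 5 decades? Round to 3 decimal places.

0.390

Update rule: p ← p + [c·p·(1−p) − e·p]·Δt with Δt = 1.
  1  |  dp/dt·Δt = -0.293857  |  p_1 = 0.486143
  2  |  dp/dt·Δt = -0.049864  |  p_2 = 0.436279
  3  |  dp/dt·Δt = -0.024452  |  p_3 = 0.411826
  4  |  dp/dt·Δt = -0.013687  |  p_4 = 0.398140
  5  |  dp/dt·Δt = -0.008148  |  p_5 = 0.389992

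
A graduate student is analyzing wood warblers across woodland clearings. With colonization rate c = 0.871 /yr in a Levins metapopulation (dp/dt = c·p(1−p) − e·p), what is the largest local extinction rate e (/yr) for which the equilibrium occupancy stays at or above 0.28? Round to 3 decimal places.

1 − e/c ≥ 0.28 ⇒ e ≤ c(1 − 0.28) = 0.871 × 0.7200.
e_max = 0.6271.

0.627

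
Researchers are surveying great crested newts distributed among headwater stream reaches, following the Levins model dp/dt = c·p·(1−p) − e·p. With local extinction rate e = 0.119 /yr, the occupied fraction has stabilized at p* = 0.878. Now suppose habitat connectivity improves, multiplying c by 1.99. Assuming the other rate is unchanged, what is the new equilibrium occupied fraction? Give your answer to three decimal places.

Balance c(1−p*) = e gives c = e/(1 − 0.87800) = 0.119/0.12200 = 0.97541.
New p* = 1 − e/c = 1 − 0.11900/1.94107 = 0.93869.

0.939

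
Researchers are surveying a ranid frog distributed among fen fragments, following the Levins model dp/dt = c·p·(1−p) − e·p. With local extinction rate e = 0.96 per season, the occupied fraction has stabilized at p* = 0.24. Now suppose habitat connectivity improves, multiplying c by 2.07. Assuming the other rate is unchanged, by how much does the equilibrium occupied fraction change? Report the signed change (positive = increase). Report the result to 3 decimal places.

0.393

Balance c(1−p*) = e gives c = e/(1 − 0.24000) = 0.96/0.76000 = 1.26316.
New p* = 1 − e/c = 1 − 0.96000/2.61474 = 0.63285.
Δp* = 0.63285 − 0.24000 = +0.39285.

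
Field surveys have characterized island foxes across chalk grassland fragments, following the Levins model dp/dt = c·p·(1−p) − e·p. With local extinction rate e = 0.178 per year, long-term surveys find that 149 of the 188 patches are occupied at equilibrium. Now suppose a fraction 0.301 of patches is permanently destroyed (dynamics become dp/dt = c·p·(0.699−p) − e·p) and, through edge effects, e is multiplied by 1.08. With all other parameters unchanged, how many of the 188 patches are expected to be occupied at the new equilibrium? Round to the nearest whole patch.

Observed p* = 149/188 = 0.79255.
Balance c(1−p*) = e gives c = e/(1 − 0.79255) = 0.178/0.20745 = 0.85804.
New p* = 0.699 − e/c = 0.699 − 0.19224/0.85804 = 0.47495.
Expected occupied = 188 × 0.47495 = 89.29 ≈ 89.

89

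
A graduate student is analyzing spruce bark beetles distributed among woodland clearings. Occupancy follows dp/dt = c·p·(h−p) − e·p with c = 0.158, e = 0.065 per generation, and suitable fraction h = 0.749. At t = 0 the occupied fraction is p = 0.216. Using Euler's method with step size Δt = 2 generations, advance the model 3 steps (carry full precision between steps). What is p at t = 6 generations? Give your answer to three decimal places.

Update rule: p ← p + [c·p·(h−p) − e·p]·Δt with Δt = 2.
  1  |  dp/dt·Δt = +0.008300  |  p_1 = 0.224300
  2  |  dp/dt·Δt = +0.008031  |  p_2 = 0.232332
  3  |  dp/dt·Δt = +0.007729  |  p_3 = 0.240061

0.240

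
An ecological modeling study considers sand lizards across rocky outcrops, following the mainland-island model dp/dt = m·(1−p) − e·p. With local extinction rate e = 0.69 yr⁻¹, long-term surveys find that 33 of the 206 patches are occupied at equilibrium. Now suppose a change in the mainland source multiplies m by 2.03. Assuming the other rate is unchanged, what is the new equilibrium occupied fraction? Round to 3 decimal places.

Observed p* = 33/206 = 0.16019.
Balance m(1−p*) = e·p* gives m = e·p*/(1−p*) = 0.69×0.16019/0.83981 = 0.13161.
New p* = m/(m+e) = 0.26717/(0.26717+0.69000) = 0.27912.

0.279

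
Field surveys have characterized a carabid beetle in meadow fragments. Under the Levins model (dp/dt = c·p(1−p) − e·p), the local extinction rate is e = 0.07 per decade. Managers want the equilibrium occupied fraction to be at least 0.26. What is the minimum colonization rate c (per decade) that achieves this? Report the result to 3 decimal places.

0.095

p* = 1 − e/c ≥ 0.26 requires e/c ≤ 0.7400, i.e. c ≥ e/0.7400.
c_min = 0.07/0.7400 = 0.0946.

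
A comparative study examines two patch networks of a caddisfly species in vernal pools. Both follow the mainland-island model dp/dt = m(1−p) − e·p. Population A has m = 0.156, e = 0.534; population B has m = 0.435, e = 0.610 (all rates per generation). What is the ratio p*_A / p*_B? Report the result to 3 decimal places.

A: p*_A = m/(m+e) = 0.156/0.6900 = 0.2261.
B: p*_B = 0.435/1.0450 = 0.4163.
p*_A / p*_B = 0.2261/0.4163 = 0.5431.

0.543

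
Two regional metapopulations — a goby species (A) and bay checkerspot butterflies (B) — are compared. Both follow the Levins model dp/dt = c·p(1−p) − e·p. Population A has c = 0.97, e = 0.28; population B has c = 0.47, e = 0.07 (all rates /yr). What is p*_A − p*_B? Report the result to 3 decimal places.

-0.140

A: p*_A = 1 − 0.28/0.97 = 0.7113.
B: p*_B = 1 − 0.07/0.47 = 0.8511.
p*_A − p*_B = 0.7113 − 0.8511 = -0.1397.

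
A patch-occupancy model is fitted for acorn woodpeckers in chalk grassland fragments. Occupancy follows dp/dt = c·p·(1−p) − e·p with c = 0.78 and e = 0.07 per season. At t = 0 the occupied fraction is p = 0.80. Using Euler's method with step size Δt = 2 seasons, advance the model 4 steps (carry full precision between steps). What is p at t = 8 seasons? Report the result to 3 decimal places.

Update rule: p ← p + [c·p·(1−p) − e·p]·Δt with Δt = 2.
p: 0.80000 → 0.93760  (Δp = +0.13760)
p: 0.93760 → 0.89761  (Δp = -0.03999)
p: 0.89761 → 0.91532  (Δp = +0.01771)
p: 0.91532 → 0.90809  (Δp = -0.00723)

0.908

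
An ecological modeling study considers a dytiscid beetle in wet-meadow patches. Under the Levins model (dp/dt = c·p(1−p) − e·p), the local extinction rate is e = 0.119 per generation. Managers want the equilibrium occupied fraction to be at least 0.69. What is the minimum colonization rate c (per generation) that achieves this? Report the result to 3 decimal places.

0.384

p* = 1 − e/c ≥ 0.69 requires e/c ≤ 0.3100, i.e. c ≥ e/0.3100.
c_min = 0.119/0.3100 = 0.3839.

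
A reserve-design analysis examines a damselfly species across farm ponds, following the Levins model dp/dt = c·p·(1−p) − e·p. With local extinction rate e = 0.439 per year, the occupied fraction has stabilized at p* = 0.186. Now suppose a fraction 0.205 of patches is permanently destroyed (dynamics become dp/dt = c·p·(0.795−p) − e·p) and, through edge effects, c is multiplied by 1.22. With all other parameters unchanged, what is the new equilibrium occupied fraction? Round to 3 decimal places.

Balance c(1−p*) = e gives c = e/(1 − 0.18600) = 0.439/0.81400 = 0.53931.
New p* = 0.795 − e/c = 0.795 − 0.43900/0.65796 = 0.12779.

0.128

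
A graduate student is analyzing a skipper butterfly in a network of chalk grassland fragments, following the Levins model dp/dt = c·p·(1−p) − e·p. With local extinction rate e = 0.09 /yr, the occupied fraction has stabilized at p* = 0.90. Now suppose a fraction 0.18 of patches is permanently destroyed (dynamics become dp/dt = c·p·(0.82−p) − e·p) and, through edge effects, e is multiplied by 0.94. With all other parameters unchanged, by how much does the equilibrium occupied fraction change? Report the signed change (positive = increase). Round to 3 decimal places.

-0.174

Balance c(1−p*) = e gives c = e/(1 − 0.90000) = 0.09/0.10000 = 0.90000.
New p* = 0.82 − e/c = 0.82 − 0.08460/0.90000 = 0.72600.
Δp* = 0.72600 − 0.90000 = -0.17400.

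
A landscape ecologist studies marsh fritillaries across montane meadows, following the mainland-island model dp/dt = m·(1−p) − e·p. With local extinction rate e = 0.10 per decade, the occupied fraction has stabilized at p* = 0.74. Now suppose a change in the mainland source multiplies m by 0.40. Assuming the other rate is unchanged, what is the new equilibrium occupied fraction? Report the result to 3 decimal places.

Balance m(1−p*) = e·p* gives m = e·p*/(1−p*) = 0.10×0.74000/0.26000 = 0.28462.
New p* = m/(m+e) = 0.11385/(0.11385+0.10000) = 0.53238.

0.532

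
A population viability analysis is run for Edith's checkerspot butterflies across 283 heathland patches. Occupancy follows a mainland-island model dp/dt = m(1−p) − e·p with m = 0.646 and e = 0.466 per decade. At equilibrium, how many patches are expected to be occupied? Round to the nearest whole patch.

p* = m/(m+e) = 0.646/1.1120 = 0.5809.
Expected occupied patches = N × p* = 283 × 0.5809 = 164.40 ≈ 164.

164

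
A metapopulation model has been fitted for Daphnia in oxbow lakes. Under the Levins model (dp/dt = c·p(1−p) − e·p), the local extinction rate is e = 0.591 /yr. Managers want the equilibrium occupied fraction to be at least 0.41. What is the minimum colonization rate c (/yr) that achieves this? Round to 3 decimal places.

1.002

p* = 1 − e/c ≥ 0.41 requires e/c ≤ 0.5900, i.e. c ≥ e/0.5900.
c_min = 0.591/0.5900 = 1.0017.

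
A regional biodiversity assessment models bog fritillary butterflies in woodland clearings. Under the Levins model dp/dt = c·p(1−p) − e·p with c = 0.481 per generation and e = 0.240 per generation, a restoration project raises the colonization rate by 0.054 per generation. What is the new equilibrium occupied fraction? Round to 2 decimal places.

0.55

Before: p* = 1 − 0.240/0.481 = 0.5010.
After the change, c = 0.535, e = 0.24, so p* = 1 − 0.24/0.535 = 0.5514.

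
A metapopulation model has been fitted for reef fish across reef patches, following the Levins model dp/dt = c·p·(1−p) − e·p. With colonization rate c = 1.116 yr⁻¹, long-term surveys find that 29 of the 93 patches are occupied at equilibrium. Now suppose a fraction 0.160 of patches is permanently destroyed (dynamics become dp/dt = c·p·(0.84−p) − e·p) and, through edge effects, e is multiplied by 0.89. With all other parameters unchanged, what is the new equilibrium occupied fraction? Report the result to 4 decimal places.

0.2275

Observed p* = 29/93 = 0.31183.
Balance c(1−p*) = e gives e = 1.116×(1 − 0.31183) = 0.76800.
New p* = 0.84 − e/c = 0.84 − 0.68352/1.11600 = 0.22753.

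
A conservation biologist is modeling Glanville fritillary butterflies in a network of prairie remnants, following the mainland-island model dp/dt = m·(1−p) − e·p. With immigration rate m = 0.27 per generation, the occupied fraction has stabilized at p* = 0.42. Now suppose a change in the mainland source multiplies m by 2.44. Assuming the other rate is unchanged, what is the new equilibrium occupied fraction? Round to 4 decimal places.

0.6386

Balance m(1−p*) = e·p* gives e = m(1−p*)/p* = 0.27×0.58000/0.42000 = 0.37286.
New p* = m/(m+e) = 0.65880/(0.65880+0.37286) = 0.63858.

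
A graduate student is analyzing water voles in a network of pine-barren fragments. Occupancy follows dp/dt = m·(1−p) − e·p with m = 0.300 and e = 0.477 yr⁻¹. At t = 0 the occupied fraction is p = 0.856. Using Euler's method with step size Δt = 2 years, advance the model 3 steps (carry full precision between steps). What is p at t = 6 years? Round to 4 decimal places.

0.3062

Update rule: p ← p + [m·(1−p) − e·p]·Δt with Δt = 2.
p: 0.85600 → 0.12578  (Δp = -0.73022)
p: 0.12578 → 0.53032  (Δp = +0.40454)
p: 0.53032 → 0.30620  (Δp = -0.22412)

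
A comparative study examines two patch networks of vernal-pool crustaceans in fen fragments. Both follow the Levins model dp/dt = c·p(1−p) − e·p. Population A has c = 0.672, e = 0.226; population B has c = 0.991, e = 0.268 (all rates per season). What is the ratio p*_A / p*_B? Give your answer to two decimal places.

0.91

A: p*_A = 1 − 0.226/0.672 = 0.6637.
B: p*_B = 1 − 0.268/0.991 = 0.7296.
p*_A / p*_B = 0.6637/0.7296 = 0.9097.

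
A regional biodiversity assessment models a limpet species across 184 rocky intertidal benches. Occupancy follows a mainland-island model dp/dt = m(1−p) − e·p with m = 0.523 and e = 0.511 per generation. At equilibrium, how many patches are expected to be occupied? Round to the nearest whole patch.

p* = m/(m+e) = 0.523/1.0340 = 0.5058.
Expected occupied patches = N × p* = 184 × 0.5058 = 93.07 ≈ 93.

93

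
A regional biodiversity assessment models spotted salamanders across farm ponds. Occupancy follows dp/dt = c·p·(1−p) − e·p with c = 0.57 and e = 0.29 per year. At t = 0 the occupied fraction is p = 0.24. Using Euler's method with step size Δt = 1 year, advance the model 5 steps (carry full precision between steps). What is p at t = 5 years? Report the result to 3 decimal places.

0.395

Update rule: p ← p + [c·p·(1−p) − e·p]·Δt with Δt = 1.
p: 0.24000 → 0.27437  (Δp = +0.03437)
p: 0.27437 → 0.30828  (Δp = +0.03391)
p: 0.30828 → 0.34043  (Δp = +0.03215)
p: 0.34043 → 0.36969  (Δp = +0.02926)
p: 0.36969 → 0.39530  (Δp = +0.02561)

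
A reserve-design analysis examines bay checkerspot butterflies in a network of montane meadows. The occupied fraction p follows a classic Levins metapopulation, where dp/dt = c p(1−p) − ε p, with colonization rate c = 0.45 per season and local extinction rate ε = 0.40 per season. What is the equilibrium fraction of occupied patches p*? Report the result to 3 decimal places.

0.111

Setting dp/dt = 0 and dividing through by p* gives c·(1−p*) = ε.
So p* = 1 − ε/c = 1 − 0.40/0.45 = 1 − 0.8889 = 0.1111.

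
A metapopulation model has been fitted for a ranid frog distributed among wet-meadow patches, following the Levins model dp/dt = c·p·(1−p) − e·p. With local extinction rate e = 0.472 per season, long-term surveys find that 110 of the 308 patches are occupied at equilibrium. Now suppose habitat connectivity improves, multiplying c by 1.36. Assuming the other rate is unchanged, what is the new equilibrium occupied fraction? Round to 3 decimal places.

Observed p* = 110/308 = 0.35714.
Balance c(1−p*) = e gives c = e/(1 − 0.35714) = 0.472/0.64286 = 0.73422.
New p* = 1 − e/c = 1 − 0.47200/0.99854 = 0.52731.

0.527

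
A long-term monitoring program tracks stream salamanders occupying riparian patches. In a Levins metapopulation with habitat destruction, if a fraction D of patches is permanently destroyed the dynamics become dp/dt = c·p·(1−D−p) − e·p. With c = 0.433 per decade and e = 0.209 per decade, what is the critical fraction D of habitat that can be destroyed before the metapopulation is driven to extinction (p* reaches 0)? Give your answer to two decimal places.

0.52

The nontrivial equilibrium is p* = (1−D) − e/c; extinction occurs when this hits zero.
So D_crit = 1 − e/c = 1 − 0.209/0.433 = 1 − 0.4827 = 0.5173.
This equals the undisturbed p*, a classic result of Lande's extension.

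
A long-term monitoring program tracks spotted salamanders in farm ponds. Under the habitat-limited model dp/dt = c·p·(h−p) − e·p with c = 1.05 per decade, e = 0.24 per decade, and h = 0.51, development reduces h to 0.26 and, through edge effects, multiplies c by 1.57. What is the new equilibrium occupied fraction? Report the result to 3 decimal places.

Before: p* = h − e/c = 0.51 − 0.24/1.05 = 0.51 − 0.2286 = 0.2814.
After: c = 1.6485, e = 0.24, h = 0.26; p* = 0.26 − 0.24/1.6485 = 0.1144.

0.114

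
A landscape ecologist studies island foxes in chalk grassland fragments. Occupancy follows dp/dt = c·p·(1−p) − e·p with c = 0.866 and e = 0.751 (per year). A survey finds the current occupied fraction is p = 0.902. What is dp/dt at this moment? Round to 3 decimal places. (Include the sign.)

Colonization term: c·p·(1−p) = 0.866×0.902×0.0980 = 0.07655.
Extinction term: e·p = 0.67740.
dp/dt = 0.07655 − 0.67740 = -0.60085.

-0.601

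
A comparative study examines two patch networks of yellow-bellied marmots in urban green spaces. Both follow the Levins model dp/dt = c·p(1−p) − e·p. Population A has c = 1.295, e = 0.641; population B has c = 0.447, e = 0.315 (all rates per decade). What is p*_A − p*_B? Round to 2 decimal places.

A: p*_A = 1 − 0.641/1.295 = 0.5050.
B: p*_B = 1 − 0.315/0.447 = 0.2953.
p*_A − p*_B = 0.5050 − 0.2953 = 0.2097.

0.21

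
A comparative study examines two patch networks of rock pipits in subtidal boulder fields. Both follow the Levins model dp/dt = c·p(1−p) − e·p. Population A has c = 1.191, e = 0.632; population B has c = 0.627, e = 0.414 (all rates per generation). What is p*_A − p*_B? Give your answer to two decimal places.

A: p*_A = 1 − 0.632/1.191 = 0.4694.
B: p*_B = 1 − 0.414/0.627 = 0.3397.
p*_A − p*_B = 0.4694 − 0.3397 = 0.1296.

0.13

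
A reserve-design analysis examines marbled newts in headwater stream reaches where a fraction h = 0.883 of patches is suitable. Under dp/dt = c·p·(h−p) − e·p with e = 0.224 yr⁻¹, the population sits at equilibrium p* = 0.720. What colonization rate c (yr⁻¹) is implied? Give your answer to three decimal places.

1.374

At equilibrium c(h−p*) = e, so c = e/(h−p*).
c = 0.224/(0.883 − 0.720) = 0.224/0.1630 = 1.3742.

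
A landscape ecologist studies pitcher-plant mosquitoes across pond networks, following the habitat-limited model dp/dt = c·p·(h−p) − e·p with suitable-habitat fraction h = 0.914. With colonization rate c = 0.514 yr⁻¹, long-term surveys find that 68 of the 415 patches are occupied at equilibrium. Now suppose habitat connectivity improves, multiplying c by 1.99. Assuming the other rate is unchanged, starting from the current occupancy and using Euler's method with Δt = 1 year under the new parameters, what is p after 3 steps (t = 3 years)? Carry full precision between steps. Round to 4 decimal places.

Observed p* = 68/415 = 0.16386.
Balance c(h−p*) = e gives e = 0.514×(0.914 − 0.16386) = 0.38557.
Starting from p₀ = 0.16386; update p ← p + (dp/dt)·Δt with the new parameters.
  1  |  dp/dt·Δt = +0.062547  |  p_1 = 0.226402
  2  |  dp/dt·Δt = +0.071937  |  p_2 = 0.298340
  3  |  dp/dt·Δt = +0.072843  |  p_3 = 0.371182

0.3712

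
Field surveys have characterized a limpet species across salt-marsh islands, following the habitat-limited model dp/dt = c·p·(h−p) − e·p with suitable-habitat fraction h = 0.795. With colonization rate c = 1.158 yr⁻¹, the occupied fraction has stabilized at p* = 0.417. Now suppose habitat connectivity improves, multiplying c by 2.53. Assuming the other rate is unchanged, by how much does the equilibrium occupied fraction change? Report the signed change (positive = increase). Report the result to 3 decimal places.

0.229

Balance c(h−p*) = e gives e = 1.158×(0.795 − 0.41700) = 0.43772.
New p* = 0.795 − e/c = 0.795 − 0.43772/2.92974 = 0.64559.
Δp* = 0.64559 − 0.41700 = +0.22859.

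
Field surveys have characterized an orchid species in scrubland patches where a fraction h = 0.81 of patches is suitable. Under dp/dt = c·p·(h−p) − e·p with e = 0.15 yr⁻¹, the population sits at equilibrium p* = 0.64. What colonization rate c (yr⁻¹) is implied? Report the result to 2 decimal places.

At equilibrium c(h−p*) = e, so c = e/(h−p*).
c = 0.15/(0.81 − 0.64) = 0.15/0.1700 = 0.8824.

0.88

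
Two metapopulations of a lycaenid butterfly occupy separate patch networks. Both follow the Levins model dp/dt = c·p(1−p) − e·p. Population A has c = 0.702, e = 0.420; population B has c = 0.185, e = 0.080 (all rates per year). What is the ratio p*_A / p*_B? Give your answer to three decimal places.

A: p*_A = 1 − 0.420/0.702 = 0.4017.
B: p*_B = 1 − 0.080/0.185 = 0.5676.
p*_A / p*_B = 0.4017/0.5676 = 0.7078.

0.708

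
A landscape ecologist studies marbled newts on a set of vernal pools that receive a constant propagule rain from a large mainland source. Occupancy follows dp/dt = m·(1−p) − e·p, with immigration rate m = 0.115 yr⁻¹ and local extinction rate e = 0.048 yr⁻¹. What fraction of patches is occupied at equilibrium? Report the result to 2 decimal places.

Setting dp/dt = 0: m − m·p* = e·p*, so m = (m+e)·p*.
p* = m/(m+e) = 0.115/(0.115+0.048) = 0.115/0.1630 = 0.7055.

0.71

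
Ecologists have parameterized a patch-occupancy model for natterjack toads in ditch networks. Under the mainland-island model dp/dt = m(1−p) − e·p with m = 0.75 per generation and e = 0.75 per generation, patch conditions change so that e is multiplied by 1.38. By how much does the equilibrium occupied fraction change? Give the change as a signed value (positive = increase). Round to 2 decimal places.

Before: p* = 0.75/(0.75+0.75) = 0.5000.
After: m = 0.75, e = 1.035; p* = 0.75/1.7850 = 0.4202.
Δp* = 0.4202 − 0.5000 = -0.0798.

-0.08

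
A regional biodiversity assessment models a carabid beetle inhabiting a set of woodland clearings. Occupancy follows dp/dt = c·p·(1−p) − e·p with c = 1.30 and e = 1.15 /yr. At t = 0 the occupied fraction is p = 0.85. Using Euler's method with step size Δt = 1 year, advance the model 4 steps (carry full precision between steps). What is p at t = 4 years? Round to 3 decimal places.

0.050

Update rule: p ← p + [c·p·(1−p) − e·p]·Δt with Δt = 1.
  1  |  dp/dt·Δt = -0.811750  |  p_1 = 0.038250
  2  |  dp/dt·Δt = +0.003836  |  p_2 = 0.042086
  3  |  dp/dt·Δt = +0.004010  |  p_3 = 0.046096
  4  |  dp/dt·Δt = +0.004152  |  p_4 = 0.050248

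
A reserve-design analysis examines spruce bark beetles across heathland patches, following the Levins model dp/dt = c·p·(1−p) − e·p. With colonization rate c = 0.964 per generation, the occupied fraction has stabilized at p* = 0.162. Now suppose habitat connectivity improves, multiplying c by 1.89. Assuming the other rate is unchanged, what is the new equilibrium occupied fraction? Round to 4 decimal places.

0.5566

Balance c(1−p*) = e gives e = 0.964×(1 − 0.16200) = 0.80783.
New p* = 1 − e/c = 1 − 0.80783/1.82196 = 0.55661.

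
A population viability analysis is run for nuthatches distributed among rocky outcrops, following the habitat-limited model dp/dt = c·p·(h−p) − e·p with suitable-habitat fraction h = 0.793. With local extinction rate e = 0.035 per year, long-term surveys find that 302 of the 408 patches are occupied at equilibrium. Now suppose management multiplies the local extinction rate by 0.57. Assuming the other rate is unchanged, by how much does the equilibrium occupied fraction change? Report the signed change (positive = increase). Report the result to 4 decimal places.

0.0227

Observed p* = 302/408 = 0.74020.
Balance c(h−p*) = e gives c = e/(0.793 − 0.74020) = 0.035/0.05280 = 0.66288.
New p* = 0.793 − e/c = 0.793 − 0.01995/0.66288 = 0.76290.
Δp* = 0.76290 − 0.74020 = +0.02270.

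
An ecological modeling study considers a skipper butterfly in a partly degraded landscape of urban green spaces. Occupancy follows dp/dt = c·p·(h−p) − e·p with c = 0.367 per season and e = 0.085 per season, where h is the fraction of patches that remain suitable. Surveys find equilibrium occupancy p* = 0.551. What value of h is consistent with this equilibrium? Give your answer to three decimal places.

0.783

At equilibrium c(h−p*) = e, so h = p* + e/c.
h = 0.551 + 0.085/0.367 = 0.551 + 0.2316 = 0.7826.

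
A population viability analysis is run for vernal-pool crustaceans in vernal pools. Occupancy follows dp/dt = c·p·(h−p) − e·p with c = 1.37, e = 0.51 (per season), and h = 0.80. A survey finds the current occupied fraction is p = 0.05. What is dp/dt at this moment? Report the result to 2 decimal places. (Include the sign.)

Colonization term: c·p·(h−p) = 1.37×0.05×0.7500 = 0.05138.
Extinction term: e·p = 0.02550.
dp/dt = 0.05138 − 0.02550 = 0.02588.

0.03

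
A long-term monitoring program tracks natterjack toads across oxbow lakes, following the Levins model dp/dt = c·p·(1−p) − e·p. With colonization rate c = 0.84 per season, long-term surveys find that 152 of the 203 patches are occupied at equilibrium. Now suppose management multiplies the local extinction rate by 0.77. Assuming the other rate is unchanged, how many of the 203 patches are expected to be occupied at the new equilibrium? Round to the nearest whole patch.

164

Observed p* = 152/203 = 0.74877.
Balance c(1−p*) = e gives e = 0.84×(1 − 0.74877) = 0.21103.
New p* = 1 − e/c = 1 − 0.16249/0.84000 = 0.80656.
Expected occupied = 203 × 0.80656 = 163.73 ≈ 164.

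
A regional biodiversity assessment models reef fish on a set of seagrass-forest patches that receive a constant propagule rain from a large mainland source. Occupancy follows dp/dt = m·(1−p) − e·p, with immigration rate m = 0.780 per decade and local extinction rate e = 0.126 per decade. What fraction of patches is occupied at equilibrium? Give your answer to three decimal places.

At equilibrium the propagule rain into empty patches balances local extinction: m(1−p*) = e·p*.
p* = m/(m+e) = 0.780/(0.780+0.126) = 0.780/0.9060 = 0.8609.

0.861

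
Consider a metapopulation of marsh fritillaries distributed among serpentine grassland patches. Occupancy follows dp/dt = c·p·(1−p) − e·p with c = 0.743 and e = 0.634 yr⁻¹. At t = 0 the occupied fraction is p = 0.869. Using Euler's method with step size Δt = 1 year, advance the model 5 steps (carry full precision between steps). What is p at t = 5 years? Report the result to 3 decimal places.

0.234

Update rule: p ← p + [c·p·(1−p) − e·p]·Δt with Δt = 1.
  1  |  dp/dt·Δt = -0.466364  |  p_1 = 0.402636
  2  |  dp/dt·Δt = -0.076565  |  p_2 = 0.326072
  3  |  dp/dt·Δt = -0.043456  |  p_3 = 0.282616
  4  |  dp/dt·Δt = -0.028539  |  p_4 = 0.254076
  5  |  dp/dt·Δt = -0.020270  |  p_5 = 0.233806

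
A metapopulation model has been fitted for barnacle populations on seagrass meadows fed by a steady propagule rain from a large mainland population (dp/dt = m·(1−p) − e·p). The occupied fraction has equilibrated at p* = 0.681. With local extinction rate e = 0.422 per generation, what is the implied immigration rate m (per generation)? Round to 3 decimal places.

At equilibrium m(1−p*) = e·p*, so m = e·p*/(1−p*).
m = 0.422 × 0.681 / 0.3190 = 0.2874/0.3190 = 0.9009.

0.901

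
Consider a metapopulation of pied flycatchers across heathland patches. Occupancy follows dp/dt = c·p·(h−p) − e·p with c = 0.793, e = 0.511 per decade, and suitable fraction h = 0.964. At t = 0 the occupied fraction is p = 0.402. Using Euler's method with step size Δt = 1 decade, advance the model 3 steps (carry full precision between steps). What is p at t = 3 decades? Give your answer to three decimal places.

Update rule: p ← p + [c·p·(h−p) − e·p]·Δt with Δt = 1.
p: 0.40200 → 0.37574  (Δp = -0.02626)
p: 0.37574 → 0.35901  (Δp = -0.01672)
p: 0.35901 → 0.34780  (Δp = -0.01122)

0.348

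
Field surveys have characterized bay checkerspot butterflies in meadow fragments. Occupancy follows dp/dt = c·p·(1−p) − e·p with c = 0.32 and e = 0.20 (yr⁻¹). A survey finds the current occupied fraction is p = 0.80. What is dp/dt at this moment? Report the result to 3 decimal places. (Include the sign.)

Colonization term: c·p·(1−p) = 0.32×0.80×0.2000 = 0.05120.
Extinction term: e·p = 0.16000.
dp/dt = 0.05120 − 0.16000 = -0.10880.

-0.109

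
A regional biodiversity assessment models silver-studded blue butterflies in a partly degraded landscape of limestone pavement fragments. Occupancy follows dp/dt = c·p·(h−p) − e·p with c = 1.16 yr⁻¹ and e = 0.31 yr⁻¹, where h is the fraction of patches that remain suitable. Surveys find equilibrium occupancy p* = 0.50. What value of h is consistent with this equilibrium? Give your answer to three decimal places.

At equilibrium c(h−p*) = e, so h = p* + e/c.
h = 0.50 + 0.31/1.16 = 0.50 + 0.2672 = 0.7672.

0.767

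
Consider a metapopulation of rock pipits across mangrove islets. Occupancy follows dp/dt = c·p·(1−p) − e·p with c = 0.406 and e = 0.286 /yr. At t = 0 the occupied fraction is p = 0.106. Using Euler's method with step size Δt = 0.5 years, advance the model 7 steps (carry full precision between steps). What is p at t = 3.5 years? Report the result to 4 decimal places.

Update rule: p ← p + [c·p·(1−p) − e·p]·Δt with Δt = 0.5.
  1  |  dp/dt·Δt = +0.004079  |  p_1 = 0.110079
  2  |  dp/dt·Δt = +0.004145  |  p_2 = 0.114224
  3  |  dp/dt·Δt = +0.004205  |  p_3 = 0.118429
  4  |  dp/dt·Δt = +0.004259  |  p_4 = 0.122687
  5  |  dp/dt·Δt = +0.004306  |  p_5 = 0.126993
  6  |  dp/dt·Δt = +0.004346  |  p_6 = 0.131339
  7  |  dp/dt·Δt = +0.004379  |  p_7 = 0.135717

0.1357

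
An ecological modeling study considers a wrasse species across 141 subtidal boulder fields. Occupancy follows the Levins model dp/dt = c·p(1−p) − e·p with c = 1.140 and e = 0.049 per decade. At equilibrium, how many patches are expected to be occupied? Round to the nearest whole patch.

135

p* = 1 − e/c = 1 − 0.049/1.140 = 0.9570.
Expected occupied patches = N × p* = 141 × 0.9570 = 134.94 ≈ 135.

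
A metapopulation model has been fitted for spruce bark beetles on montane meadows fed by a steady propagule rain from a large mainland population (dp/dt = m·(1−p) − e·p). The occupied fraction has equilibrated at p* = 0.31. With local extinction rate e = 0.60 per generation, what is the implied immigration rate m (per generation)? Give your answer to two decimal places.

0.27

At equilibrium m(1−p*) = e·p*, so m = e·p*/(1−p*).
m = 0.60 × 0.31 / 0.6900 = 0.1860/0.6900 = 0.2696.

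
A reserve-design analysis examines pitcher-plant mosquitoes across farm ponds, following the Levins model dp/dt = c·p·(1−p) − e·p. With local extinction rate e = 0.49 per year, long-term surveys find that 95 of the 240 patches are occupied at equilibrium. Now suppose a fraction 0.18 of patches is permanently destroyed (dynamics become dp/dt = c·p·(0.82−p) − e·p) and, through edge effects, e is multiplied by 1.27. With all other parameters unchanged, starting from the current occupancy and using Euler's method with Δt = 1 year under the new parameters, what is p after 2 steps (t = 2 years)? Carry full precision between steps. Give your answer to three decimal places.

Observed p* = 95/240 = 0.39583.
Balance c(1−p*) = e gives c = e/(1 − 0.39583) = 0.49/0.60417 = 0.81103.
Starting from p₀ = 0.39583; update p ← p + (dp/dt)·Δt with the new parameters.
p: 0.39583 → 0.28568  (Δp = -0.11015)
p: 0.28568 → 0.23170  (Δp = -0.05398)

0.232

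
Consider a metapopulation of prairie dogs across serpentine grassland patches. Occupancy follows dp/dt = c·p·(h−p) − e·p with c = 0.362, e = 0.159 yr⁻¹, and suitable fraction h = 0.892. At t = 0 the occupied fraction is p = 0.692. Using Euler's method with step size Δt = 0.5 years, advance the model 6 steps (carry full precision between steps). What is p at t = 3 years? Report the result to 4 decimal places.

Update rule: p ← p + [c·p·(h−p) − e·p]·Δt with Δt = 0.5.
t = 0.5: p = 0.69200 + (-0.02996) = 0.66204
t = 1: p = 0.66204 + (-0.02508) = 0.63696
t = 1.5: p = 0.63696 + (-0.02123) = 0.61573
t = 2: p = 0.61573 + (-0.01816) = 0.59757
t = 2.5: p = 0.59757 + (-0.01566) = 0.58190
t = 3: p = 0.58190 + (-0.01360) = 0.56830

0.5683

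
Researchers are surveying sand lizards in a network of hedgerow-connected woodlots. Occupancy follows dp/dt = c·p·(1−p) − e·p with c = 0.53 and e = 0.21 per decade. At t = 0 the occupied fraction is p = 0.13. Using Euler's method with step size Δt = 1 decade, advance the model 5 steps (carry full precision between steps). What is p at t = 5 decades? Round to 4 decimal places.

Update rule: p ← p + [c·p·(1−p) − e·p]·Δt with Δt = 1.
  1  |  dp/dt·Δt = +0.032643  |  p_1 = 0.162643
  2  |  dp/dt·Δt = +0.038026  |  p_2 = 0.200669
  3  |  dp/dt·Δt = +0.042872  |  p_3 = 0.243541
  4  |  dp/dt·Δt = +0.046498  |  p_4 = 0.290038
  5  |  dp/dt·Δt = +0.048227  |  p_5 = 0.338266

0.3383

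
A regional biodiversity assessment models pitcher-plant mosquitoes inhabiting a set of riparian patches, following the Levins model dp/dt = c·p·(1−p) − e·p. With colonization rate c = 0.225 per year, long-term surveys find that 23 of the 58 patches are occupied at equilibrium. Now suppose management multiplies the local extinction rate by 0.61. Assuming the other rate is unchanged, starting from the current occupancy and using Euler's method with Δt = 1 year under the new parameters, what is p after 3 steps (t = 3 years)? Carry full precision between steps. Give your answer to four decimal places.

Observed p* = 23/58 = 0.39655.
Balance c(1−p*) = e gives e = 0.225×(1 − 0.39655) = 0.13578.
Starting from p₀ = 0.39655; update p ← p + (dp/dt)·Δt with the new parameters.
  1  |  dp/dt·Δt = +0.020998  |  p_1 = 0.417550
  2  |  dp/dt·Δt = +0.020138  |  p_2 = 0.437688
  3  |  dp/dt·Δt = +0.019126  |  p_3 = 0.456813

0.4568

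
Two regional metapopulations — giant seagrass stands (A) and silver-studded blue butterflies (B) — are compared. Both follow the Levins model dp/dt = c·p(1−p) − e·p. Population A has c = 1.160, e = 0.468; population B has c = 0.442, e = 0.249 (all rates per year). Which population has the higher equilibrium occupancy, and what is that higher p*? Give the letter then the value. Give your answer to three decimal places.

A, 0.597

A: p*_A = 1 − 0.468/1.160 = 0.5966.
B: p*_B = 1 − 0.249/0.442 = 0.4367.
A is higher at 0.5966.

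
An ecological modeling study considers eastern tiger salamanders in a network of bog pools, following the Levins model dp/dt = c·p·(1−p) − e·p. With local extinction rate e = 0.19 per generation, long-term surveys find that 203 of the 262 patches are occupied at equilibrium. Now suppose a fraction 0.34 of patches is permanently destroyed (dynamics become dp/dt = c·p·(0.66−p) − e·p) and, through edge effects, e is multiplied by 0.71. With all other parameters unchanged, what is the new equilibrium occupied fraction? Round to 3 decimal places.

0.500

Observed p* = 203/262 = 0.77481.
Balance c(1−p*) = e gives c = e/(1 − 0.77481) = 0.19/0.22519 = 0.84373.
New p* = 0.66 − e/c = 0.66 − 0.13490/0.84373 = 0.50011.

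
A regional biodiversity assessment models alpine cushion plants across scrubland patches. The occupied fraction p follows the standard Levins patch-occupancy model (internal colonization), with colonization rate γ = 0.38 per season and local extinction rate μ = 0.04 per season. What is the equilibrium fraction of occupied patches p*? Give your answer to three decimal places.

0.895

Setting dp/dt = 0 and dividing through by p* gives γ·(1−p*) = μ.
So p* = 1 − μ/γ = 1 − 0.04/0.38 = 1 − 0.1053 = 0.8947.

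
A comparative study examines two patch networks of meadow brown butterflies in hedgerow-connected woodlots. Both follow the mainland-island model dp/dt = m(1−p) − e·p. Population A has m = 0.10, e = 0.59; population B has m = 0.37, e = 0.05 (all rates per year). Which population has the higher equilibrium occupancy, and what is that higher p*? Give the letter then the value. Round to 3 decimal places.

A: p*_A = m/(m+e) = 0.10/0.6900 = 0.1449.
B: p*_B = 0.37/0.4200 = 0.8810.
B is higher at 0.8810.

B, 0.881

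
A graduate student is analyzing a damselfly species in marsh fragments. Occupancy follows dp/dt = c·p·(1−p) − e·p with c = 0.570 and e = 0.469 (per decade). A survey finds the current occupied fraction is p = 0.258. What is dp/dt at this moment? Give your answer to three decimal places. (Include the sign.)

-0.012

Colonization term: c·p·(1−p) = 0.570×0.258×0.7420 = 0.10912.
Extinction term: e·p = 0.12100.
dp/dt = 0.10912 − 0.12100 = -0.01188.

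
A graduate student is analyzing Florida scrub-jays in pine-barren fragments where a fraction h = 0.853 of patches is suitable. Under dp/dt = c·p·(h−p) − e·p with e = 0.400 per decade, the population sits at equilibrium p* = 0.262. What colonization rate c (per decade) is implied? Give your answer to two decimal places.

At equilibrium c(h−p*) = e, so c = e/(h−p*).
c = 0.400/(0.853 − 0.262) = 0.400/0.5910 = 0.6768.

0.68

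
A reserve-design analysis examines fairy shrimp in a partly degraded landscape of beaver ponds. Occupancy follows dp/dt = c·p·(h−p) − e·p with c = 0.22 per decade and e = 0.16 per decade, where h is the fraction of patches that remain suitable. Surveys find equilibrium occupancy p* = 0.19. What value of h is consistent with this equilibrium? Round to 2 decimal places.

At equilibrium c(h−p*) = e, so h = p* + e/c.
h = 0.19 + 0.16/0.22 = 0.19 + 0.7273 = 0.9173.

0.92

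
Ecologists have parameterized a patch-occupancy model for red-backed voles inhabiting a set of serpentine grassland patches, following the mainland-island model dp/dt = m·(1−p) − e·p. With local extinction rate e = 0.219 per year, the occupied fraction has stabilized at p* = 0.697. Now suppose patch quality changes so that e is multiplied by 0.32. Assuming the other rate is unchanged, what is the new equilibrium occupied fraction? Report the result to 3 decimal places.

0.878

Balance m(1−p*) = e·p* gives m = e·p*/(1−p*) = 0.219×0.69700/0.30300 = 0.50377.
New p* = m/(m+e) = 0.50377/(0.50377+0.07008) = 0.87788.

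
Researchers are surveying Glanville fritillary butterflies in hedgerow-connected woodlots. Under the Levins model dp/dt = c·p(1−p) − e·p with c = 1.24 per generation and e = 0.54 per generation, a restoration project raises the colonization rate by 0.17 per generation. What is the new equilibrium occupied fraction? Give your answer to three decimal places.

Before: p* = 1 − 0.54/1.24 = 0.5645.
After the change, c = 1.41, e = 0.54, so p* = 1 − 0.54/1.41 = 0.6170.

0.617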